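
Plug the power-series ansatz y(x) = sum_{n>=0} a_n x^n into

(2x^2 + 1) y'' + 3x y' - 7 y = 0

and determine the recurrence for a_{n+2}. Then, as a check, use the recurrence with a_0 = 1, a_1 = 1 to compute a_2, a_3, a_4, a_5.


Substitute y = sum_n a_n x^n.
(1 + 2 x^2) y'' contributes (n+2)(n+1) a_{n+2} + 2 n(n-1) a_n at x^n.
3 x y'(x) contributes 3 n a_n at x^n.
-7 y(x) contributes -7 a_n at x^n.
Matching x^n: (n+2)(n+1) a_{n+2} + (2 n(n-1) + 3 n - 7) a_n = 0.
Thus a_{n+2} = (-2 n(n-1) - 3 n + 7) / ((n+1)(n+2)) * a_n.

Check with a_0 = 1, a_1 = 1 (apply the recurrence for n = 0, 1, 2, 3): a_0 = 1, a_1 = 1, a_2 = 7/2, a_3 = 2/3, a_4 = -7/8, a_5 = -7/15.

a_(n+2) = (-2 n(n-1) - 3 n + 7) / ((n+1)(n+2)) * a_n; check: a_0 = 1, a_1 = 1, a_2 = 7/2, a_3 = 2/3, a_4 = -7/8, a_5 = -7/15


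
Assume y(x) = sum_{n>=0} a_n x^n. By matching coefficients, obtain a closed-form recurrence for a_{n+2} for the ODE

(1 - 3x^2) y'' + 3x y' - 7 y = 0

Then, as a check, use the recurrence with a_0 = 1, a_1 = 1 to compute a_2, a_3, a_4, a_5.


Substitute y = sum_n a_n x^n.
(1 - 3 x^2) y'' contributes (n+2)(n+1) a_{n+2} - 3 n(n-1) a_n at x^n.
3 x y'(x) contributes 3 n a_n at x^n.
-7 y(x) contributes -7 a_n at x^n.
Matching x^n: (n+2)(n+1) a_{n+2} + (-3 n(n-1) + 3 n - 7) a_n = 0.
Thus a_{n+2} = (3 n(n-1) - 3 n + 7) / ((n+1)(n+2)) * a_n.

Check with a_0 = 1, a_1 = 1 (apply the recurrence for n = 0, 1, 2, 3): a_0 = 1, a_1 = 1, a_2 = 7/2, a_3 = 2/3, a_4 = 49/24, a_5 = 8/15.

a_(n+2) = (3 n(n-1) - 3 n + 7) / ((n+1)(n+2)) * a_n; check: a_0 = 1, a_1 = 1, a_2 = 7/2, a_3 = 2/3, a_4 = 49/24, a_5 = 8/15


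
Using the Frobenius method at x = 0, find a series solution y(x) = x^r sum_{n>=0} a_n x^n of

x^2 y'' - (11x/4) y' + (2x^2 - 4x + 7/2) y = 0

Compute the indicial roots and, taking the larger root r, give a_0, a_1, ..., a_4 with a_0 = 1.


Write in Frobenius form y'' + (p(x)/x) y' + (q(x)/x^2) y = 0:
  p(x) = -11/4,  q(x) = 2x^2 - 4x + 7/2.
Indicial equation: r(r-1) + (-11/4) r + (7/2) = 0 -> roots r_1 = 2, r_2 = 7/4.
Take r = r_1 = 2. Let y(x) = x^r sum_{n>=0} a_n x^n with a_0 = 1.
Substitute y = x^r sum a_n x^n and match x^{r+n}. The recurrence is
  D(n) a_n - 4 a_{n-1} + 2 a_{n-2} = 0,  where D(n) = (r+n)(r+n-1) + (-11/4)(r+n) + (7/2).
  a_n = [4 a_{n-1} - 2 a_{n-2}] / D(n).
Since the indicial polynomial factors as (r - r_1)(r - r_2), D(n) = (r_1 + n - r_1)(r_1 + n - r_2) = n(n + 1/4).
Evaluating step by step (a_0 = 1):
  n = 1: D(1) = 1(1 + 1/4) = 5/4; numerator = 4(1) = 4; a_1 = (4)/(5/4) = 16/5
  n = 2: D(2) = 2(2 + 1/4) = 9/2; numerator = 4(16/5) - 2(1) = 54/5; a_2 = (54/5)/(9/2) = 12/5
  n = 3: D(3) = 3(3 + 1/4) = 39/4; numerator = 4(12/5) - 2(16/5) = 16/5; a_3 = (16/5)/(39/4) = 64/195
  n = 4: D(4) = 4(4 + 1/4) = 17; numerator = 4(64/195) - 2(12/5) = -136/39; a_4 = (-136/39)/(17) = -8/39

r = 2; a_0 = 1; a_1 = 16/5; a_2 = 12/5; a_3 = 64/195; a_4 = -8/39


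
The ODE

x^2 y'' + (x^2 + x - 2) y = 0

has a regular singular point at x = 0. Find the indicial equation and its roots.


Divide by x^2 to reach normal form y'' + P_1(x) y' + P_2(x) y = 0 with P_1(x) = 0 and P_2(x) = 1 + 1/x - 2/x^2.
x = 0 is a singular point because the y-coefficient 1 + 1/x - 2/x^2 has a pole at x = 0.
It is a regular singular point because x P_1(x) = p(x) = 0 and x^2 P_2(x) = q(x) = x^2 + x - 2 are polynomials, hence analytic at x = 0.
p(0) = 0,  q(0) = -2.
Indicial equation: r(r-1) + p(0) r + q(0) = 0, i.e. r^2 + (p(0) - 1) r + q(0) = 0, i.e. r^2 - 1 r - 2 = 0.
Discriminant: (-1)^2 - 4(-2) = 9, so r = (1 ± 3)/2.
Solving: r_1 = 2, r_2 = -1.

indicial: r^2 - 1 r - 2 = 0; roots r_1 = 2, r_2 = -1


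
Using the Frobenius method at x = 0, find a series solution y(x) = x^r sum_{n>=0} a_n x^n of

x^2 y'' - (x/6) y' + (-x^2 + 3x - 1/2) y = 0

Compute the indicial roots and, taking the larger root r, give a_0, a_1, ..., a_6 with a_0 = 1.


Write in Frobenius form y'' + (p(x)/x) y' + (q(x)/x^2) y = 0:
  p(x) = -1/6,  q(x) = -x^2 + 3x - 1/2.
Indicial equation: r(r-1) + (-1/6) r + (-1/2) = 0 -> roots r_1 = 3/2, r_2 = -1/3.
Take r = r_1 = 3/2. Let y(x) = x^r sum_{n>=0} a_n x^n with a_0 = 1.
Substitute y = x^r sum a_n x^n and match x^{r+n}. The recurrence is
  D(n) a_n + 3 a_{n-1} - 1 a_{n-2} = 0,  where D(n) = (r+n)(r+n-1) + (-1/6)(r+n) + (-1/2).
  a_n = [-3 a_{n-1} + 1 a_{n-2}] / D(n).
Since the indicial polynomial factors as (r - r_1)(r - r_2), D(n) = (r_1 + n - r_1)(r_1 + n - r_2) = n(n + 11/6).
Evaluating step by step (a_0 = 1):
  n = 1: D(1) = 1(1 + 11/6) = 17/6; numerator = -3(1) = -3; a_1 = (-3)/(17/6) = -18/17
  n = 2: D(2) = 2(2 + 11/6) = 23/3; numerator = -3(-18/17) + 1(1) = 71/17; a_2 = (71/17)/(23/3) = 213/391
  n = 3: D(3) = 3(3 + 11/6) = 29/2; numerator = -3(213/391) + 1(-18/17) = -1053/391; a_3 = (-1053/391)/(29/2) = -2106/11339
  n = 4: D(4) = 4(4 + 11/6) = 70/3; numerator = -3(-2106/11339) + 1(213/391) = 735/667; a_4 = (735/667)/(70/3) = 63/1334
  n = 5: D(5) = 5(5 + 11/6) = 205/6; numerator = -3(63/1334) + 1(-2106/11339) = -7425/22678; a_5 = (-7425/22678)/(205/6) = -4455/464899
  n = 6: D(6) = 6(6 + 11/6) = 47; numerator = -3(-4455/464899) + 1(63/1334) = 70641/929798; a_6 = (70641/929798)/(47) = 1503/929798

r = 3/2; a_0 = 1; a_1 = -18/17; a_2 = 213/391; a_3 = -2106/11339; a_4 = 63/1334; a_5 = -4455/464899; a_6 = 1503/929798


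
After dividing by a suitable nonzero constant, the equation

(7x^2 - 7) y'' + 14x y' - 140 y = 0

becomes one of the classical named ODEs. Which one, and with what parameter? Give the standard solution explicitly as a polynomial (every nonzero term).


All three coefficients share the factor -7; dividing through by -7 gives  (1 - x^2) y'' - 2x y' + 20 y = 0.
This matches the Legendre equation (1 - x^2) y'' - 2x y' + n(n+1) y = 0 (note the -2x y' term) with n(n+1) = 20, so n = 4; the polynomial solution is P_4(x).
With y = sum_k a_k x^k, matching x^k gives (k+2)(k+1) a_{k+2} = [k(k+1) - n(n+1)] a_k = (k - 4)(k + 5) a_k. The right side vanishes at k = 4, so the series with the parity of 4 terminates at degree 4.
Standard normalization (P_n(1) = 1): leading coefficient (2n)!/(2^n (n!)^2) = 40320/(16*576) = 35/8, so a_4 = 35/8. Work downward with a_k = (k+1)(k+2) a_{k+2} / ((k - 4)(k + 5)):
  a_2 = (3)(4)(35/8) / ((2 - 4)(2 + 5)) = (105/2)/(-14) = -15/4
  a_0 = (1)(2)(-15/4) / ((0 - 4)(0 + 5)) = (-15/2)/(-20) = 3/8
Hence P_4(x) = 35 x^4/8 - 15 x^2/4 + 3/8.

P_4(x); series = 35 x^4/8 - 15 x^2/4 + 3/8


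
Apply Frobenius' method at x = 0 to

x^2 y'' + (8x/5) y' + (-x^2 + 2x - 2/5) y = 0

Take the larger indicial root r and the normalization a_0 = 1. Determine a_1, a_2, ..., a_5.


Write in Frobenius form y'' + (p(x)/x) y' + (q(x)/x^2) y = 0:
  p(x) = 8/5,  q(x) = -x^2 + 2x - 2/5.
Indicial equation: r(r-1) + (8/5) r + (-2/5) = 0 -> roots r_1 = 2/5, r_2 = -1.
Take r = r_1 = 2/5. Let y(x) = x^r sum_{n>=0} a_n x^n with a_0 = 1.
Substitute y = x^r sum a_n x^n and match x^{r+n}. The recurrence is
  D(n) a_n + 2 a_{n-1} - 1 a_{n-2} = 0,  where D(n) = (r+n)(r+n-1) + (8/5)(r+n) + (-2/5).
  a_n = [-2 a_{n-1} + 1 a_{n-2}] / D(n).
Since the indicial polynomial factors as (r - r_1)(r - r_2), D(n) = (r_1 + n - r_1)(r_1 + n - r_2) = n(n + 7/5).
Evaluating step by step (a_0 = 1):
  n = 1: D(1) = 1(1 + 7/5) = 12/5; numerator = -2(1) = -2; a_1 = (-2)/(12/5) = -5/6
  n = 2: D(2) = 2(2 + 7/5) = 34/5; numerator = -2(-5/6) + 1(1) = 8/3; a_2 = (8/3)/(34/5) = 20/51
  n = 3: D(3) = 3(3 + 7/5) = 66/5; numerator = -2(20/51) + 1(-5/6) = -55/34; a_3 = (-55/34)/(66/5) = -25/204
  n = 4: D(4) = 4(4 + 7/5) = 108/5; numerator = -2(-25/204) + 1(20/51) = 65/102; a_4 = (65/102)/(108/5) = 325/11016
  n = 5: D(5) = 5(5 + 7/5) = 32; numerator = -2(325/11016) + 1(-25/204) = -250/1377; a_5 = (-250/1377)/(32) = -125/22032

r = 2/5; a_0 = 1; a_1 = -5/6; a_2 = 20/51; a_3 = -25/204; a_4 = 325/11016; a_5 = -125/22032


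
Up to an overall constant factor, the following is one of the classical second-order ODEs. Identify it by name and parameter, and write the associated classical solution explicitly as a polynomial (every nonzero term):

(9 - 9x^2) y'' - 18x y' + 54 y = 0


All three coefficients share the factor 9; dividing through by 9 gives  (1 - x^2) y'' - 2x y' + 6 y = 0.
This matches the Legendre equation (1 - x^2) y'' - 2x y' + n(n+1) y = 0 (note the -2x y' term) with n(n+1) = 6, so n = 2; the polynomial solution is P_2(x).
With y = sum_k a_k x^k, matching x^k gives (k+2)(k+1) a_{k+2} = [k(k+1) - n(n+1)] a_k = (k - 2)(k + 3) a_k. The right side vanishes at k = 2, so the series with the parity of 2 terminates at degree 2.
Standard normalization (P_n(1) = 1): leading coefficient (2n)!/(2^n (n!)^2) = 24/(4*4) = 3/2, so a_2 = 3/2. Work downward with a_k = (k+1)(k+2) a_{k+2} / ((k - 2)(k + 3)):
  a_0 = (1)(2)(3/2) / ((0 - 2)(0 + 3)) = 3/(-6) = -1/2
Hence P_2(x) = 3 x^2/2 - 1/2.

P_2(x); series = 3 x^2/2 - 1/2


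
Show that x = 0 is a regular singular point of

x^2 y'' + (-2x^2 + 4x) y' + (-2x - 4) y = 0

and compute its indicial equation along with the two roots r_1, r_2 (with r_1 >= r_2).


Divide by x^2 to reach normal form y'' + P_1(x) y' + P_2(x) y = 0 with P_1(x) = -2 + 4/x and P_2(x) = -2/x - 4/x^2.
x = 0 is a singular point because the y'-coefficient -2 + 4/x has a pole at x = 0 and the y-coefficient -2/x - 4/x^2 has a pole at x = 0.
It is a regular singular point because x P_1(x) = p(x) = 4 - 2x and x^2 P_2(x) = q(x) = -2x - 4 are polynomials, hence analytic at x = 0.
p(0) = 4,  q(0) = -4.
Indicial equation: r(r-1) + p(0) r + q(0) = 0, i.e. r^2 + (p(0) - 1) r + q(0) = 0, i.e. r^2 + 3 r - 4 = 0.
Discriminant: (3)^2 - 4(-4) = 25, so r = (-3 ± 5)/2.
Solving: r_1 = 1, r_2 = -4.

indicial: r^2 + 3 r - 4 = 0; roots r_1 = 1, r_2 = -4


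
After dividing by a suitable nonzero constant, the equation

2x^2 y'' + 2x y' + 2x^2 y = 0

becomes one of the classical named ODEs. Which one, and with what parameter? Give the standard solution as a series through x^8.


All three coefficients share the factor 2; dividing through by 2 gives  x^2 y'' + x y' + x^2 y = 0.
This matches the Bessel equation x^2 y'' + x y' + (x^2 - nu^2) y = 0 with nu^2 = 0, so nu = 0; the solution bounded at x = 0 is J_0(x).
Frobenius at x = 0: indicial roots ±nu; for r = nu the recurrence k(k + 2nu) c_k = -c_{k-2} gives the standard series J_nu(x) = sum_{k>=0} (-1)^k / (k! (k+nu)!) (x/2)^(2k+nu). Evaluate the first 5 terms:
  k = 0: (-1)^0 / (0! * 0! * 2^0) x^0 = 1/(1*1*1) x^0 = (1) x^0
  k = 1: (-1)^1 / (1! * 1! * 2^2) x^2 = -1/(1*1*4) x^2 = (-1/4) x^2
  k = 2: (-1)^2 / (2! * 2! * 2^4) x^4 = 1/(2*2*16) x^4 = (1/64) x^4
  k = 3: (-1)^3 / (3! * 3! * 2^6) x^6 = -1/(6*6*64) x^6 = (-1/2304) x^6
  k = 4: (-1)^4 / (4! * 4! * 2^8) x^8 = 1/(24*24*256) x^8 = (1/147456) x^8
Hence J_0(x) = x^8/147456 - x^6/2304 + x^4/64 - x^2/4 + 1 + ....

J_0(x); series = x^8/147456 - x^6/2304 + x^4/64 - x^2/4 + 1


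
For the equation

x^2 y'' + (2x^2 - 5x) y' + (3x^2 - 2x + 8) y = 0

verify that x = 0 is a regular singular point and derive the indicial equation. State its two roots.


Divide by x^2 to reach normal form y'' + P_1(x) y' + P_2(x) y = 0 with P_1(x) = 2 - 5/x and P_2(x) = 3 - 2/x + 8/x^2.
x = 0 is a singular point because the y'-coefficient 2 - 5/x has a pole at x = 0 and the y-coefficient 3 - 2/x + 8/x^2 has a pole at x = 0.
It is a regular singular point because x P_1(x) = p(x) = 2x - 5 and x^2 P_2(x) = q(x) = 3x^2 - 2x + 8 are polynomials, hence analytic at x = 0.
p(0) = -5,  q(0) = 8.
Indicial equation: r(r-1) + p(0) r + q(0) = 0, i.e. r^2 + (p(0) - 1) r + q(0) = 0, i.e. r^2 - 6 r + 8 = 0.
Discriminant: (-6)^2 - 4(8) = 4, so r = (6 ± 2)/2.
Solving: r_1 = 4, r_2 = 2.

indicial: r^2 - 6 r + 8 = 0; roots r_1 = 4, r_2 = 2


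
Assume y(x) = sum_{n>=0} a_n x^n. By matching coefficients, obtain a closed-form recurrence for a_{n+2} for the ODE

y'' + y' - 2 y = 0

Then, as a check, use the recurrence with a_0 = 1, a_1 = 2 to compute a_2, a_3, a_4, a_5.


Substitute y = sum_n a_n x^n.
y''(x) has coefficient (n+2)(n+1) a_{n+2} at x^n;
y'(x) has coefficient (n+1) a_{n+1} at x^n;
-2 y(x) has coefficient -2 a_n at x^n.
Matching x^n: (n+2)(n+1) a_{n+2} + (n+1) a_{n+1} - 2 a_n = 0.
Thus a_{n+2} = [-(n+1) a_{n+1} + 2 a_n] / ((n+1)(n+2)).

Check with a_0 = 1, a_1 = 2 (apply the recurrence for n = 0, 1, 2, 3): a_0 = 1, a_1 = 2, a_2 = 0, a_3 = 2/3, a_4 = -1/6, a_5 = 1/10.

a_(n+2) = [-(n+1) a_(n+1) + 2 a_n] / ((n+1)(n+2)); check: a_0 = 1, a_1 = 2, a_2 = 0, a_3 = 2/3, a_4 = -1/6, a_5 = 1/10


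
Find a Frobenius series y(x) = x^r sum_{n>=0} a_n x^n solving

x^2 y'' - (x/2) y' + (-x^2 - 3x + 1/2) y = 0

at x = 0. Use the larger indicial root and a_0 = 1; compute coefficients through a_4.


Write in Frobenius form y'' + (p(x)/x) y' + (q(x)/x^2) y = 0:
  p(x) = -1/2,  q(x) = -x^2 - 3x + 1/2.
Indicial equation: r(r-1) + (-1/2) r + (1/2) = 0 -> roots r_1 = 1, r_2 = 1/2.
Take r = r_1 = 1. Let y(x) = x^r sum_{n>=0} a_n x^n with a_0 = 1.
Substitute y = x^r sum a_n x^n and match x^{r+n}. The recurrence is
  D(n) a_n - 3 a_{n-1} - 1 a_{n-2} = 0,  where D(n) = (r+n)(r+n-1) + (-1/2)(r+n) + (1/2).
  a_n = [3 a_{n-1} + 1 a_{n-2}] / D(n).
Since the indicial polynomial factors as (r - r_1)(r - r_2), D(n) = (r_1 + n - r_1)(r_1 + n - r_2) = n(n + 1/2).
Evaluating step by step (a_0 = 1):
  n = 1: D(1) = 1(1 + 1/2) = 3/2; numerator = 3(1) = 3; a_1 = (3)/(3/2) = 2
  n = 2: D(2) = 2(2 + 1/2) = 5; numerator = 3(2) + 1(1) = 7; a_2 = (7)/(5) = 7/5
  n = 3: D(3) = 3(3 + 1/2) = 21/2; numerator = 3(7/5) + 1(2) = 31/5; a_3 = (31/5)/(21/2) = 62/105
  n = 4: D(4) = 4(4 + 1/2) = 18; numerator = 3(62/105) + 1(7/5) = 111/35; a_4 = (111/35)/(18) = 37/210

r = 1; a_0 = 1; a_1 = 2; a_2 = 7/5; a_3 = 62/105; a_4 = 37/210


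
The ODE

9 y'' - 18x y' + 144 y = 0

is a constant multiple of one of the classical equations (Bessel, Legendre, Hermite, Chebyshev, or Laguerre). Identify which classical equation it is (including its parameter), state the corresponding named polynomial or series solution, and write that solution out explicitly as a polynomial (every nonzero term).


All three coefficients share the factor 9; dividing through by 9 gives  y'' - 2x y' + 16 y = 0.
This matches the Hermite equation y'' - 2x y' + 2n y = 0 with 2n = 16, so n = 8; the polynomial solution is H_8(x).
With y = sum_k a_k x^k, matching x^k gives (k+2)(k+1) a_{k+2} = 2(k - n) a_k = 2(k - 8) a_k. The right side vanishes at k = 8, so the series with the parity of 8 terminates at degree 8.
Standard normalization: leading coefficient of H_n is 2^n, so a_8 = 2^8 = 256. Work downward with a_k = (k+1)(k+2) a_{k+2} / (2(k - n)):
  a_6 = (7)(8)(256) / (2(6 - 8)) = 14336/(-4) = -3584
  a_4 = (5)(6)(-3584) / (2(4 - 8)) = -107520/(-8) = 13440
  a_2 = (3)(4)(13440) / (2(2 - 8)) = 161280/(-12) = -13440
  a_0 = (1)(2)(-13440) / (2(0 - 8)) = -26880/(-16) = 1680
Hence H_8(x) = 256 x^8 - 3584 x^6 + 13440 x^4 - 13440 x^2 + 1680.

H_8(x); series = 256 x^8 - 3584 x^6 + 13440 x^4 - 13440 x^2 + 1680


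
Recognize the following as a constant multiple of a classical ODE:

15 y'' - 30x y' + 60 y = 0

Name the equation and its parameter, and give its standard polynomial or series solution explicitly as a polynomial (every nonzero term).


All three coefficients share the factor 15; dividing through by 15 gives  y'' - 2x y' + 4 y = 0.
This matches the Hermite equation y'' - 2x y' + 2n y = 0 with 2n = 4, so n = 2; the polynomial solution is H_2(x).
With y = sum_k a_k x^k, matching x^k gives (k+2)(k+1) a_{k+2} = 2(k - n) a_k = 2(k - 2) a_k. The right side vanishes at k = 2, so the series with the parity of 2 terminates at degree 2.
Standard normalization: leading coefficient of H_n is 2^n, so a_2 = 2^2 = 4. Work downward with a_k = (k+1)(k+2) a_{k+2} / (2(k - n)):
  a_0 = (1)(2)(4) / (2(0 - 2)) = 8/(-4) = -2
Hence H_2(x) = 4 x^2 - 2.

H_2(x); series = 4 x^2 - 2


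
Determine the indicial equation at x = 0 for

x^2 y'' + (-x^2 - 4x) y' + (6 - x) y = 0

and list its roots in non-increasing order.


Divide by x^2 to reach normal form y'' + P_1(x) y' + P_2(x) y = 0 with P_1(x) = -1 - 4/x and P_2(x) = -1/x + 6/x^2.
x = 0 is a singular point because the y'-coefficient -1 - 4/x has a pole at x = 0 and the y-coefficient -1/x + 6/x^2 has a pole at x = 0.
It is a regular singular point because x P_1(x) = p(x) = -x - 4 and x^2 P_2(x) = q(x) = 6 - x are polynomials, hence analytic at x = 0.
p(0) = -4,  q(0) = 6.
Indicial equation: r(r-1) + p(0) r + q(0) = 0, i.e. r^2 + (p(0) - 1) r + q(0) = 0, i.e. r^2 - 5 r + 6 = 0.
Discriminant: (-5)^2 - 4(6) = 1, so r = (5 ± 1)/2.
Solving: r_1 = 3, r_2 = 2.

indicial: r^2 - 5 r + 6 = 0; roots r_1 = 3, r_2 = 2


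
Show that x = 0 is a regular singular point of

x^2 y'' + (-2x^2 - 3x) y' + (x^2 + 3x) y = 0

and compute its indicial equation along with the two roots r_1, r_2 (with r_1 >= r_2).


Divide by x^2 to reach normal form y'' + P_1(x) y' + P_2(x) y = 0 with P_1(x) = -2 - 3/x and P_2(x) = 1 + 3/x.
x = 0 is a singular point because the y'-coefficient -2 - 3/x has a pole at x = 0 and the y-coefficient 1 + 3/x has a pole at x = 0.
It is a regular singular point because x P_1(x) = p(x) = -2x - 3 and x^2 P_2(x) = q(x) = x^2 + 3x are polynomials, hence analytic at x = 0.
p(0) = -3,  q(0) = 0.
Indicial equation: r(r-1) + p(0) r + q(0) = 0, i.e. r^2 + (p(0) - 1) r + q(0) = 0, i.e. r^2 - 4 r = 0.
Discriminant: (-4)^2 - 4(0) = 16, so r = (4 ± 4)/2.
Solving: r_1 = 4, r_2 = 0.

indicial: r^2 - 4 r = 0; roots r_1 = 4, r_2 = 0


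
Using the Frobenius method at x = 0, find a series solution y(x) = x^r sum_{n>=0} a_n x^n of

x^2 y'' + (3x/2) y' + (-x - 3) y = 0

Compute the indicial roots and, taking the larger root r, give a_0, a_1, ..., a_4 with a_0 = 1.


Write in Frobenius form y'' + (p(x)/x) y' + (q(x)/x^2) y = 0:
  p(x) = 3/2,  q(x) = -x - 3.
Indicial equation: r(r-1) + (3/2) r + (-3) = 0 -> roots r_1 = 3/2, r_2 = -2.
Take r = r_1 = 3/2. Let y(x) = x^r sum_{n>=0} a_n x^n with a_0 = 1.
Substitute y = x^r sum a_n x^n and match x^{r+n}. The recurrence is
  D(n) a_n - 1 a_{n-1} = 0,  where D(n) = (r+n)(r+n-1) + (3/2)(r+n) + (-3).
  a_n = 1 / D(n) * a_{n-1}.
Since the indicial polynomial factors as (r - r_1)(r - r_2), D(n) = (r_1 + n - r_1)(r_1 + n - r_2) = n(n + 7/2).
Evaluating step by step (a_0 = 1):
  n = 1: D(1) = 1(1 + 7/2) = 9/2; numerator = 1(1) = 1; a_1 = (1)/(9/2) = 2/9
  n = 2: D(2) = 2(2 + 7/2) = 11; numerator = 1(2/9) = 2/9; a_2 = (2/9)/(11) = 2/99
  n = 3: D(3) = 3(3 + 7/2) = 39/2; numerator = 1(2/99) = 2/99; a_3 = (2/99)/(39/2) = 4/3861
  n = 4: D(4) = 4(4 + 7/2) = 30; numerator = 1(4/3861) = 4/3861; a_4 = (4/3861)/(30) = 2/57915

r = 3/2; a_0 = 1; a_1 = 2/9; a_2 = 2/99; a_3 = 4/3861; a_4 = 2/57915


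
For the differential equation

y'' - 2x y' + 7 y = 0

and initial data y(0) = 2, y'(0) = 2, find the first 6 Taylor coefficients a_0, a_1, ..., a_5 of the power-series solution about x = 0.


Ansatz: y(x) = sum_{n>=0} a_n x^n, so y'(x) = sum_{n>=1} n a_n x^(n-1) and y''(x) = sum_{n>=2} n(n-1) a_n x^(n-2).
Substitute into P(x) y'' + Q(x) y' + R(x) y = 0 with P(x) = 1, Q(x) = -2x, R(x) = 7, and match powers of x.
Initial conditions: a_0 = 2, a_1 = 2.
Setting the coefficient of each power of x to zero and solving order by order (substituting the coefficients already found):
  x^0: 2 a_2 + 7 a_0 = 0  ->  2 a_2 = -7 a_0 = -14  ->  a_2 = -7
  x^1: 6 a_3 + 5 a_1 = 0  ->  6 a_3 = -5 a_1 = -10  ->  a_3 = -5/3
  x^2: 12 a_4 + 3 a_2 = 0  ->  12 a_4 = -3 a_2 = 21  ->  a_4 = 7/4
  x^3: 20 a_5 + a_3 = 0  ->  20 a_5 = -a_3 = 5/3  ->  a_5 = 1/12
Truncated series: y(x) = 2 + 2 x - 7 x^2 - (5/3) x^3 + (7/4) x^4 + (1/12) x^5 + O(x^6).

a_0 = 2; a_1 = 2; a_2 = -7; a_3 = -5/3; a_4 = 7/4; a_5 = 1/12


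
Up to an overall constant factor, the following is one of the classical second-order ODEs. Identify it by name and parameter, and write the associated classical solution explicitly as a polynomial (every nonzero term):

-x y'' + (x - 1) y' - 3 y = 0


All three coefficients share the factor -1; dividing through by -1 gives  x y'' + (1 - x) y' + 3 y = 0.
This matches the Laguerre equation x y'' + (1 - x) y' + n y = 0 with n = 3; the polynomial solution is L_3(x).
With y = sum_k a_k x^k, matching x^k gives (k+1)k a_{k+1} + (k+1) a_{k+1} - k a_k + n a_k = 0, i.e. (k+1)^2 a_{k+1} = (k - n) a_k = (k - 3) a_k. The right side vanishes at k = 3, so the series terminates at degree 3.
Standard normalization L_n(0) = 1 gives a_0 = 1. Work upward with a_{k+1} = (k - 3) a_k / (k+1)^2:
  a_1 = (0 - 3)(1) / 1^2 = -3/1 = -3
  a_2 = (1 - 3)(-3) / 2^2 = 6/4 = 3/2
  a_3 = (2 - 3)(3/2) / 3^2 = (-3/2)/9 = -1/6
Hence L_3(x) = -x^3/6 + 3 x^2/2 - 3 x + 1.

L_3(x); series = -x^3/6 + 3 x^2/2 - 3 x + 1


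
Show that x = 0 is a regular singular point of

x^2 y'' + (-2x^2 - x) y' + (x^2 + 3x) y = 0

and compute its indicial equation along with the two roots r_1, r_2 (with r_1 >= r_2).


Divide by x^2 to reach normal form y'' + P_1(x) y' + P_2(x) y = 0 with P_1(x) = -2 - 1/x and P_2(x) = 1 + 3/x.
x = 0 is a singular point because the y'-coefficient -2 - 1/x has a pole at x = 0 and the y-coefficient 1 + 3/x has a pole at x = 0.
It is a regular singular point because x P_1(x) = p(x) = -2x - 1 and x^2 P_2(x) = q(x) = x^2 + 3x are polynomials, hence analytic at x = 0.
p(0) = -1,  q(0) = 0.
Indicial equation: r(r-1) + p(0) r + q(0) = 0, i.e. r^2 + (p(0) - 1) r + q(0) = 0, i.e. r^2 - 2 r = 0.
Discriminant: (-2)^2 - 4(0) = 4, so r = (2 ± 2)/2.
Solving: r_1 = 2, r_2 = 0.

indicial: r^2 - 2 r = 0; roots r_1 = 2, r_2 = 0


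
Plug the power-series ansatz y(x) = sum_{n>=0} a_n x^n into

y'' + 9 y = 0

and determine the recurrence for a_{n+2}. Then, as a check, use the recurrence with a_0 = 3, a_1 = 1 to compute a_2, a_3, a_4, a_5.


Substitute y = sum_n a_n x^n into y'' + (const) y = 0.
y''(x) = sum_{n>=0} (n+2)(n+1) a_{n+2} x^n.
The ODE becomes sum_n [(n+2)(n+1) a_{n+2} + 9 a_n] x^n = 0.
Setting each coefficient to zero gives the recurrence:
  (n+2)(n+1) a_{n+2} + 9 a_n = 0,
  a_{n+2} = -9 / ((n+1)(n+2)) a_n.

Check with a_0 = 3, a_1 = 1 (apply the recurrence for n = 0, 1, 2, 3): a_0 = 3, a_1 = 1, a_2 = -27/2, a_3 = -3/2, a_4 = 81/8, a_5 = 27/40.

a_{n+2} = -9/((n+1)(n+2)) * a_n; check: a_0 = 3, a_1 = 1, a_2 = -27/2, a_3 = -3/2, a_4 = 81/8, a_5 = 27/40


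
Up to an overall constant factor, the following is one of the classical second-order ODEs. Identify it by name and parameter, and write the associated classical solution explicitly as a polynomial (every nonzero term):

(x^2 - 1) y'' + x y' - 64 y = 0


All three coefficients share the factor -1; dividing through by -1 gives  (1 - x^2) y'' - x y' + 64 y = 0.
This matches the Chebyshev equation (1 - x^2) y'' - x y' + n^2 y = 0 (note the -x y' term, not -2x y') with n^2 = 64, so n = 8; the polynomial solution is T_8(x).
With y = sum_k a_k x^k, matching x^k gives (k+2)(k+1) a_{k+2} = (k^2 - n^2) a_k = (k - 8)(k + 8) a_k. The right side vanishes at k = 8, so the series with the parity of 8 terminates at degree 8.
Standard normalization: leading coefficient of T_n is 2^(n-1), so a_8 = 2^7 = 128. Work downward with a_k = (k+1)(k+2) a_{k+2} / ((k - 8)(k + 8)):
  a_6 = (7)(8)(128) / ((6 - 8)(6 + 8)) = 7168/(-28) = -256
  a_4 = (5)(6)(-256) / ((4 - 8)(4 + 8)) = -7680/(-48) = 160
  a_2 = (3)(4)(160) / ((2 - 8)(2 + 8)) = 1920/(-60) = -32
  a_0 = (1)(2)(-32) / ((0 - 8)(0 + 8)) = -64/(-64) = 1
Hence T_8(x) = 128 x^8 - 256 x^6 + 160 x^4 - 32 x^2 + 1.

T_8(x); series = 128 x^8 - 256 x^6 + 160 x^4 - 32 x^2 + 1


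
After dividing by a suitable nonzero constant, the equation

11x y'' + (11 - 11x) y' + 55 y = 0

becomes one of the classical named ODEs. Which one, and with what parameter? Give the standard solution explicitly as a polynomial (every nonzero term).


All three coefficients share the factor 11; dividing through by 11 gives  x y'' + (1 - x) y' + 5 y = 0.
This matches the Laguerre equation x y'' + (1 - x) y' + n y = 0 with n = 5; the polynomial solution is L_5(x).
With y = sum_k a_k x^k, matching x^k gives (k+1)k a_{k+1} + (k+1) a_{k+1} - k a_k + n a_k = 0, i.e. (k+1)^2 a_{k+1} = (k - n) a_k = (k - 5) a_k. The right side vanishes at k = 5, so the series terminates at degree 5.
Standard normalization L_n(0) = 1 gives a_0 = 1. Work upward with a_{k+1} = (k - 5) a_k / (k+1)^2:
  a_1 = (0 - 5)(1) / 1^2 = -5/1 = -5
  a_2 = (1 - 5)(-5) / 2^2 = 20/4 = 5
  a_3 = (2 - 5)(5) / 3^2 = -15/9 = -5/3
  a_4 = (3 - 5)(-5/3) / 4^2 = (10/3)/16 = 5/24
  a_5 = (4 - 5)(5/24) / 5^2 = (-5/24)/25 = -1/120
Hence L_5(x) = -x^5/120 + 5 x^4/24 - 5 x^3/3 + 5 x^2 - 5 x + 1.

L_5(x); series = -x^5/120 + 5 x^4/24 - 5 x^3/3 + 5 x^2 - 5 x + 1


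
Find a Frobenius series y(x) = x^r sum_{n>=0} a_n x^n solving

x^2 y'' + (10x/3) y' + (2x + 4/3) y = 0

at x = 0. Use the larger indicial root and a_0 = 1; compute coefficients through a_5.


Write in Frobenius form y'' + (p(x)/x) y' + (q(x)/x^2) y = 0:
  p(x) = 10/3,  q(x) = 2x + 4/3.
Indicial equation: r(r-1) + (10/3) r + (4/3) = 0 -> roots r_1 = -1, r_2 = -4/3.
Take r = r_1 = -1. Let y(x) = x^r sum_{n>=0} a_n x^n with a_0 = 1.
Substitute y = x^r sum a_n x^n and match x^{r+n}. The recurrence is
  D(n) a_n + 2 a_{n-1} = 0,  where D(n) = (r+n)(r+n-1) + (10/3)(r+n) + (4/3).
  a_n = -2 / D(n) * a_{n-1}.
Since the indicial polynomial factors as (r - r_1)(r - r_2), D(n) = (r_1 + n - r_1)(r_1 + n - r_2) = n(n + 1/3).
Evaluating step by step (a_0 = 1):
  n = 1: D(1) = 1(1 + 1/3) = 4/3; numerator = -2(1) = -2; a_1 = (-2)/(4/3) = -3/2
  n = 2: D(2) = 2(2 + 1/3) = 14/3; numerator = -2(-3/2) = 3; a_2 = (3)/(14/3) = 9/14
  n = 3: D(3) = 3(3 + 1/3) = 10; numerator = -2(9/14) = -9/7; a_3 = (-9/7)/(10) = -9/70
  n = 4: D(4) = 4(4 + 1/3) = 52/3; numerator = -2(-9/70) = 9/35; a_4 = (9/35)/(52/3) = 27/1820
  n = 5: D(5) = 5(5 + 1/3) = 80/3; numerator = -2(27/1820) = -27/910; a_5 = (-27/910)/(80/3) = -81/72800

r = -1; a_0 = 1; a_1 = -3/2; a_2 = 9/14; a_3 = -9/70; a_4 = 27/1820; a_5 = -81/72800


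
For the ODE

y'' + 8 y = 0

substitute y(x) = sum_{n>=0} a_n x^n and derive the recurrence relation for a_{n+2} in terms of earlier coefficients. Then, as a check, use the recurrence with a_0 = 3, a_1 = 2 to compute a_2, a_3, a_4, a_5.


Substitute y = sum_n a_n x^n into y'' + (const) y = 0.
y''(x) = sum_{n>=0} (n+2)(n+1) a_{n+2} x^n.
The ODE becomes sum_n [(n+2)(n+1) a_{n+2} + 8 a_n] x^n = 0.
Setting each coefficient to zero gives the recurrence:
  (n+2)(n+1) a_{n+2} + 8 a_n = 0,
  a_{n+2} = -8 / ((n+1)(n+2)) a_n.

Check with a_0 = 3, a_1 = 2 (apply the recurrence for n = 0, 1, 2, 3): a_0 = 3, a_1 = 2, a_2 = -12, a_3 = -8/3, a_4 = 8, a_5 = 16/15.

a_{n+2} = -8/((n+1)(n+2)) * a_n; check: a_0 = 3, a_1 = 2, a_2 = -12, a_3 = -8/3, a_4 = 8, a_5 = 16/15


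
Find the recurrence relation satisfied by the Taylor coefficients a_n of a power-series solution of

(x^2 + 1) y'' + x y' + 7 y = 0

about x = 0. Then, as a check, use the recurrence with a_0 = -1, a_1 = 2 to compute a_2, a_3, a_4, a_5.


Substitute y = sum_n a_n x^n.
(1 + 1 x^2) y'' contributes (n+2)(n+1) a_{n+2} + n(n-1) a_n at x^n.
x y'(x) contributes n a_n at x^n.
7 y(x) contributes 7 a_n at x^n.
Matching x^n: (n+2)(n+1) a_{n+2} + (n(n-1) + n + 7) a_n = 0.
Thus a_{n+2} = (-n(n-1) - n - 7) / ((n+1)(n+2)) * a_n.

Check with a_0 = -1, a_1 = 2 (apply the recurrence for n = 0, 1, 2, 3): a_0 = -1, a_1 = 2, a_2 = 7/2, a_3 = -8/3, a_4 = -77/24, a_5 = 32/15.

a_(n+2) = (-n(n-1) - n - 7) / ((n+1)(n+2)) * a_n; check: a_0 = -1, a_1 = 2, a_2 = 7/2, a_3 = -8/3, a_4 = -77/24, a_5 = 32/15


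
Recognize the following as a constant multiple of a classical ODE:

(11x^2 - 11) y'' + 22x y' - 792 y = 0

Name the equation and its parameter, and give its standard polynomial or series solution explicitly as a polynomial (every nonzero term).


All three coefficients share the factor -11; dividing through by -11 gives  (1 - x^2) y'' - 2x y' + 72 y = 0.
This matches the Legendre equation (1 - x^2) y'' - 2x y' + n(n+1) y = 0 (note the -2x y' term) with n(n+1) = 72, so n = 8; the polynomial solution is P_8(x).
With y = sum_k a_k x^k, matching x^k gives (k+2)(k+1) a_{k+2} = [k(k+1) - n(n+1)] a_k = (k - 8)(k + 9) a_k. The right side vanishes at k = 8, so the series with the parity of 8 terminates at degree 8.
Standard normalization (P_n(1) = 1): leading coefficient (2n)!/(2^n (n!)^2) = 20922789888000/(256*1625702400) = 6435/128, so a_8 = 6435/128. Work downward with a_k = (k+1)(k+2) a_{k+2} / ((k - 8)(k + 9)):
  a_6 = (7)(8)(6435/128) / ((6 - 8)(6 + 9)) = (45045/16)/(-30) = -3003/32
  a_4 = (5)(6)(-3003/32) / ((4 - 8)(4 + 9)) = (-45045/16)/(-52) = 3465/64
  a_2 = (3)(4)(3465/64) / ((2 - 8)(2 + 9)) = (10395/16)/(-66) = -315/32
  a_0 = (1)(2)(-315/32) / ((0 - 8)(0 + 9)) = (-315/16)/(-72) = 35/128
Hence P_8(x) = 6435 x^8/128 - 3003 x^6/32 + 3465 x^4/64 - 315 x^2/32 + 35/128.

P_8(x); series = 6435 x^8/128 - 3003 x^6/32 + 3465 x^4/64 - 315 x^2/32 + 35/128


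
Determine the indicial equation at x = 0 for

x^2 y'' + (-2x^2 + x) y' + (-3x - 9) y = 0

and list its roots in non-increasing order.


Divide by x^2 to reach normal form y'' + P_1(x) y' + P_2(x) y = 0 with P_1(x) = -2 + 1/x and P_2(x) = -3/x - 9/x^2.
x = 0 is a singular point because the y'-coefficient -2 + 1/x has a pole at x = 0 and the y-coefficient -3/x - 9/x^2 has a pole at x = 0.
It is a regular singular point because x P_1(x) = p(x) = 1 - 2x and x^2 P_2(x) = q(x) = -3x - 9 are polynomials, hence analytic at x = 0.
p(0) = 1,  q(0) = -9.
Indicial equation: r(r-1) + p(0) r + q(0) = 0, i.e. r^2 + (p(0) - 1) r + q(0) = 0, i.e. r^2 - 9 = 0.
Discriminant: (0)^2 - 4(-9) = 36, so r = (0 ± 6)/2.
Solving: r_1 = 3, r_2 = -3.

indicial: r^2 - 9 = 0; roots r_1 = 3, r_2 = -3


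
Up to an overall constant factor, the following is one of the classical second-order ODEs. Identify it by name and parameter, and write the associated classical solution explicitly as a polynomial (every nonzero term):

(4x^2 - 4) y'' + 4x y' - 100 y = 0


All three coefficients share the factor -4; dividing through by -4 gives  (1 - x^2) y'' - x y' + 25 y = 0.
This matches the Chebyshev equation (1 - x^2) y'' - x y' + n^2 y = 0 (note the -x y' term, not -2x y') with n^2 = 25, so n = 5; the polynomial solution is T_5(x).
With y = sum_k a_k x^k, matching x^k gives (k+2)(k+1) a_{k+2} = (k^2 - n^2) a_k = (k - 5)(k + 5) a_k. The right side vanishes at k = 5, so the series with the parity of 5 terminates at degree 5.
Standard normalization: leading coefficient of T_n is 2^(n-1), so a_5 = 2^4 = 16. Work downward with a_k = (k+1)(k+2) a_{k+2} / ((k - 5)(k + 5)):
  a_3 = (4)(5)(16) / ((3 - 5)(3 + 5)) = 320/(-16) = -20
  a_1 = (2)(3)(-20) / ((1 - 5)(1 + 5)) = -120/(-24) = 5
Hence T_5(x) = 16 x^5 - 20 x^3 + 5 x.

T_5(x); series = 16 x^5 - 20 x^3 + 5 x


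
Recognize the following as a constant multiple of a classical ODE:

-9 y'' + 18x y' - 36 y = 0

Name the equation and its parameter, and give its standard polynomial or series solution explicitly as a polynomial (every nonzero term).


All three coefficients share the factor -9; dividing through by -9 gives  y'' - 2x y' + 4 y = 0.
This matches the Hermite equation y'' - 2x y' + 2n y = 0 with 2n = 4, so n = 2; the polynomial solution is H_2(x).
With y = sum_k a_k x^k, matching x^k gives (k+2)(k+1) a_{k+2} = 2(k - n) a_k = 2(k - 2) a_k. The right side vanishes at k = 2, so the series with the parity of 2 terminates at degree 2.
Standard normalization: leading coefficient of H_n is 2^n, so a_2 = 2^2 = 4. Work downward with a_k = (k+1)(k+2) a_{k+2} / (2(k - n)):
  a_0 = (1)(2)(4) / (2(0 - 2)) = 8/(-4) = -2
Hence H_2(x) = 4 x^2 - 2.

H_2(x); series = 4 x^2 - 2


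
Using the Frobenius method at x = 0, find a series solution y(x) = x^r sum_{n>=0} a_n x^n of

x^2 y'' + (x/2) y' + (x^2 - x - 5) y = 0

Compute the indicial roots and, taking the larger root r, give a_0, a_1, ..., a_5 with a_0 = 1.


Write in Frobenius form y'' + (p(x)/x) y' + (q(x)/x^2) y = 0:
  p(x) = 1/2,  q(x) = x^2 - x - 5.
Indicial equation: r(r-1) + (1/2) r + (-5) = 0 -> roots r_1 = 5/2, r_2 = -2.
Take r = r_1 = 5/2. Let y(x) = x^r sum_{n>=0} a_n x^n with a_0 = 1.
Substitute y = x^r sum a_n x^n and match x^{r+n}. The recurrence is
  D(n) a_n - 1 a_{n-1} + 1 a_{n-2} = 0,  where D(n) = (r+n)(r+n-1) + (1/2)(r+n) + (-5).
  a_n = [1 a_{n-1} - 1 a_{n-2}] / D(n).
Since the indicial polynomial factors as (r - r_1)(r - r_2), D(n) = (r_1 + n - r_1)(r_1 + n - r_2) = n(n + 9/2).
Evaluating step by step (a_0 = 1):
  n = 1: D(1) = 1(1 + 9/2) = 11/2; numerator = 1(1) = 1; a_1 = (1)/(11/2) = 2/11
  n = 2: D(2) = 2(2 + 9/2) = 13; numerator = 1(2/11) - 1(1) = -9/11; a_2 = (-9/11)/(13) = -9/143
  n = 3: D(3) = 3(3 + 9/2) = 45/2; numerator = 1(-9/143) - 1(2/11) = -35/143; a_3 = (-35/143)/(45/2) = -14/1287
  n = 4: D(4) = 4(4 + 9/2) = 34; numerator = 1(-14/1287) - 1(-9/143) = 67/1287; a_4 = (67/1287)/(34) = 67/43758
  n = 5: D(5) = 5(5 + 9/2) = 95/2; numerator = 1(67/43758) - 1(-14/1287) = 181/14586; a_5 = (181/14586)/(95/2) = 181/692835

r = 5/2; a_0 = 1; a_1 = 2/11; a_2 = -9/143; a_3 = -14/1287; a_4 = 67/43758; a_5 = 181/692835


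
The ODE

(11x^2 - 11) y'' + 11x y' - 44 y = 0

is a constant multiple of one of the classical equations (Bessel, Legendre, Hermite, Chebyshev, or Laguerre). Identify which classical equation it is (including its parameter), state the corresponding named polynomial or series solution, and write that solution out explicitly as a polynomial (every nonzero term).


All three coefficients share the factor -11; dividing through by -11 gives  (1 - x^2) y'' - x y' + 4 y = 0.
This matches the Chebyshev equation (1 - x^2) y'' - x y' + n^2 y = 0 (note the -x y' term, not -2x y') with n^2 = 4, so n = 2; the polynomial solution is T_2(x).
With y = sum_k a_k x^k, matching x^k gives (k+2)(k+1) a_{k+2} = (k^2 - n^2) a_k = (k - 2)(k + 2) a_k. The right side vanishes at k = 2, so the series with the parity of 2 terminates at degree 2.
Standard normalization: leading coefficient of T_n is 2^(n-1), so a_2 = 2^1 = 2. Work downward with a_k = (k+1)(k+2) a_{k+2} / ((k - 2)(k + 2)):
  a_0 = (1)(2)(2) / ((0 - 2)(0 + 2)) = 4/(-4) = -1
Hence T_2(x) = 2 x^2 - 1.

T_2(x); series = 2 x^2 - 1


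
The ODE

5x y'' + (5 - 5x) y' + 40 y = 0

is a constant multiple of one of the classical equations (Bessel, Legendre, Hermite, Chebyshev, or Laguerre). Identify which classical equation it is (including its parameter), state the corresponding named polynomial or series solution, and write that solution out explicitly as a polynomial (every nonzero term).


All three coefficients share the factor 5; dividing through by 5 gives  x y'' + (1 - x) y' + 8 y = 0.
This matches the Laguerre equation x y'' + (1 - x) y' + n y = 0 with n = 8; the polynomial solution is L_8(x).
With y = sum_k a_k x^k, matching x^k gives (k+1)k a_{k+1} + (k+1) a_{k+1} - k a_k + n a_k = 0, i.e. (k+1)^2 a_{k+1} = (k - n) a_k = (k - 8) a_k. The right side vanishes at k = 8, so the series terminates at degree 8.
Standard normalization L_n(0) = 1 gives a_0 = 1. Work upward with a_{k+1} = (k - 8) a_k / (k+1)^2:
  a_1 = (0 - 8)(1) / 1^2 = -8/1 = -8
  a_2 = (1 - 8)(-8) / 2^2 = 56/4 = 14
  a_3 = (2 - 8)(14) / 3^2 = -84/9 = -28/3
  a_4 = (3 - 8)(-28/3) / 4^2 = (140/3)/16 = 35/12
  a_5 = (4 - 8)(35/12) / 5^2 = (-35/3)/25 = -7/15
  a_6 = (5 - 8)(-7/15) / 6^2 = (7/5)/36 = 7/180
  a_7 = (6 - 8)(7/180) / 7^2 = (-7/90)/49 = -1/630
  a_8 = (7 - 8)(-1/630) / 8^2 = (1/630)/64 = 1/40320
Hence L_8(x) = x^8/40320 - x^7/630 + 7 x^6/180 - 7 x^5/15 + 35 x^4/12 - 28 x^3/3 + 14 x^2 - 8 x + 1.

L_8(x); series = x^8/40320 - x^7/630 + 7 x^6/180 - 7 x^5/15 + 35 x^4/12 - 28 x^3/3 + 14 x^2 - 8 x + 1


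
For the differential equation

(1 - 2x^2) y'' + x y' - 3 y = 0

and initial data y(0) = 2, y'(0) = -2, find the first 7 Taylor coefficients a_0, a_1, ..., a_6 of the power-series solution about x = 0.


Ansatz: y(x) = sum_{n>=0} a_n x^n, so y'(x) = sum_{n>=1} n a_n x^(n-1) and y''(x) = sum_{n>=2} n(n-1) a_n x^(n-2).
Substitute into P(x) y'' + Q(x) y' + R(x) y = 0 with P(x) = 1 - 2x^2, Q(x) = x, R(x) = -3, and match powers of x.
Initial conditions: a_0 = 2, a_1 = -2.
Setting the coefficient of each power of x to zero and solving order by order (substituting the coefficients already found):
  x^0: 2 a_2 - 3 a_0 = 0  ->  2 a_2 = 3 a_0 = 6  ->  a_2 = 3
  x^1: 6 a_3 - 2 a_1 = 0  ->  6 a_3 = 2 a_1 = -4  ->  a_3 = -2/3
  x^2: 12 a_4 - 5 a_2 = 0  ->  12 a_4 = 5 a_2 = 15  ->  a_4 = 5/4
  x^3: 20 a_5 - 12 a_3 = 0  ->  20 a_5 = 12 a_3 = -8  ->  a_5 = -2/5
  x^4: 30 a_6 - 23 a_4 = 0  ->  30 a_6 = 23 a_4 = 115/4  ->  a_6 = 23/24
Truncated series: y(x) = 2 - 2 x + 3 x^2 - (2/3) x^3 + (5/4) x^4 - (2/5) x^5 + (23/24) x^6 + O(x^7).

a_0 = 2; a_1 = -2; a_2 = 3; a_3 = -2/3; a_4 = 5/4; a_5 = -2/5; a_6 = 23/24


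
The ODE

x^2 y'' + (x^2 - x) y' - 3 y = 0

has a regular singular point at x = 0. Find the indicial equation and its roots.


Divide by x^2 to reach normal form y'' + P_1(x) y' + P_2(x) y = 0 with P_1(x) = 1 - 1/x and P_2(x) = -3/x^2.
x = 0 is a singular point because the y'-coefficient 1 - 1/x has a pole at x = 0 and the y-coefficient -3/x^2 has a pole at x = 0.
It is a regular singular point because x P_1(x) = p(x) = x - 1 and x^2 P_2(x) = q(x) = -3 are polynomials, hence analytic at x = 0.
p(0) = -1,  q(0) = -3.
Indicial equation: r(r-1) + p(0) r + q(0) = 0, i.e. r^2 + (p(0) - 1) r + q(0) = 0, i.e. r^2 - 2 r - 3 = 0.
Discriminant: (-2)^2 - 4(-3) = 16, so r = (2 ± 4)/2.
Solving: r_1 = 3, r_2 = -1.

indicial: r^2 - 2 r - 3 = 0; roots r_1 = 3, r_2 = -1


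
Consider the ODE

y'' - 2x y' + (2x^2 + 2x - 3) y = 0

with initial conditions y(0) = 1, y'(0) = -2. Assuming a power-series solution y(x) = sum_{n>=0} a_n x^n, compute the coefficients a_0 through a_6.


Ansatz: y(x) = sum_{n>=0} a_n x^n, so y'(x) = sum_{n>=1} n a_n x^(n-1) and y''(x) = sum_{n>=2} n(n-1) a_n x^(n-2).
Substitute into P(x) y'' + Q(x) y' + R(x) y = 0 with P(x) = 1, Q(x) = -2x, R(x) = 2x^2 + 2x - 3, and match powers of x.
Initial conditions: a_0 = 1, a_1 = -2.
Setting the coefficient of each power of x to zero and solving order by order (substituting the coefficients already found):
  x^0: 2 a_2 - 3 a_0 = 0  ->  2 a_2 = 3 a_0 = 3  ->  a_2 = 3/2
  x^1: 6 a_3 - 5 a_1 + 2 a_0 = 0  ->  6 a_3 = 5 a_1 - 2 a_0 = -12  ->  a_3 = -2
  x^2: 12 a_4 - 7 a_2 + 2 a_1 + 2 a_0 = 0  ->  12 a_4 = 7 a_2 - 2 a_1 - 2 a_0 = 25/2  ->  a_4 = 25/24
  x^3: 20 a_5 - 9 a_3 + 2 a_2 + 2 a_1 = 0  ->  20 a_5 = 9 a_3 - 2 a_2 - 2 a_1 = -17  ->  a_5 = -17/20
  x^4: 30 a_6 - 11 a_4 + 2 a_3 + 2 a_2 = 0  ->  30 a_6 = 11 a_4 - 2 a_3 - 2 a_2 = 299/24  ->  a_6 = 299/720
Truncated series: y(x) = 1 - 2 x + (3/2) x^2 - 2 x^3 + (25/24) x^4 - (17/20) x^5 + (299/720) x^6 + O(x^7).

a_0 = 1; a_1 = -2; a_2 = 3/2; a_3 = -2; a_4 = 25/24; a_5 = -17/20; a_6 = 299/720


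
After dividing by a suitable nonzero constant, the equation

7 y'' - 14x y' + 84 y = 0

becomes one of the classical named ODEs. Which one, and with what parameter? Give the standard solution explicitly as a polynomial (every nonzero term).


All three coefficients share the factor 7; dividing through by 7 gives  y'' - 2x y' + 12 y = 0.
This matches the Hermite equation y'' - 2x y' + 2n y = 0 with 2n = 12, so n = 6; the polynomial solution is H_6(x).
With y = sum_k a_k x^k, matching x^k gives (k+2)(k+1) a_{k+2} = 2(k - n) a_k = 2(k - 6) a_k. The right side vanishes at k = 6, so the series with the parity of 6 terminates at degree 6.
Standard normalization: leading coefficient of H_n is 2^n, so a_6 = 2^6 = 64. Work downward with a_k = (k+1)(k+2) a_{k+2} / (2(k - n)):
  a_4 = (5)(6)(64) / (2(4 - 6)) = 1920/(-4) = -480
  a_2 = (3)(4)(-480) / (2(2 - 6)) = -5760/(-8) = 720
  a_0 = (1)(2)(720) / (2(0 - 6)) = 1440/(-12) = -120
Hence H_6(x) = 64 x^6 - 480 x^4 + 720 x^2 - 120.

H_6(x); series = 64 x^6 - 480 x^4 + 720 x^2 - 120


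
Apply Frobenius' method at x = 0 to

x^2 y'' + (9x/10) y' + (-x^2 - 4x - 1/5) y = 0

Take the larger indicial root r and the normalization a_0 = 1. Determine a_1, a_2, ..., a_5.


Write in Frobenius form y'' + (p(x)/x) y' + (q(x)/x^2) y = 0:
  p(x) = 9/10,  q(x) = -x^2 - 4x - 1/5.
Indicial equation: r(r-1) + (9/10) r + (-1/5) = 0 -> roots r_1 = 1/2, r_2 = -2/5.
Take r = r_1 = 1/2. Let y(x) = x^r sum_{n>=0} a_n x^n with a_0 = 1.
Substitute y = x^r sum a_n x^n and match x^{r+n}. The recurrence is
  D(n) a_n - 4 a_{n-1} - 1 a_{n-2} = 0,  where D(n) = (r+n)(r+n-1) + (9/10)(r+n) + (-1/5).
  a_n = [4 a_{n-1} + 1 a_{n-2}] / D(n).
Since the indicial polynomial factors as (r - r_1)(r - r_2), D(n) = (r_1 + n - r_1)(r_1 + n - r_2) = n(n + 9/10).
Evaluating step by step (a_0 = 1):
  n = 1: D(1) = 1(1 + 9/10) = 19/10; numerator = 4(1) = 4; a_1 = (4)/(19/10) = 40/19
  n = 2: D(2) = 2(2 + 9/10) = 29/5; numerator = 4(40/19) + 1(1) = 179/19; a_2 = (179/19)/(29/5) = 895/551
  n = 3: D(3) = 3(3 + 9/10) = 117/10; numerator = 4(895/551) + 1(40/19) = 4740/551; a_3 = (4740/551)/(117/10) = 15800/21489
  n = 4: D(4) = 4(4 + 9/10) = 98/5; numerator = 4(15800/21489) + 1(895/551) = 98105/21489; a_4 = (98105/21489)/(98/5) = 70075/300846
  n = 5: D(5) = 5(5 + 9/10) = 59/2; numerator = 4(70075/300846) + 1(15800/21489) = 250750/150423; a_5 = (250750/150423)/(59/2) = 8500/150423

r = 1/2; a_0 = 1; a_1 = 40/19; a_2 = 895/551; a_3 = 15800/21489; a_4 = 70075/300846; a_5 = 8500/150423
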